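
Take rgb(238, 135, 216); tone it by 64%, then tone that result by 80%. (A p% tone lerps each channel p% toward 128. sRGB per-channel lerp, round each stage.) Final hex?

#888186

Per channel, c → c + 0.64(128 − c):
  R: 238 + 0.64×(128−238) = 238 − 70.4 = 167.6 → 168
  G: 135 + 0.64×(128−135) = 135 − 4.48 = 130.52 → 131
  B: 216 + 0.64×(128−216) = 216 − 56.32 = 159.68 → 160
After the tone: rgb(168, 131, 160) = #A883A0.
An 80% tone moves each channel 80% toward 128:
  R: 168 + 0.8×(128−168) = 168 − 32 = 136 → 136
  G: 131 + 0.8×(128−131) = 131 − 2.4 = 128.6 → 129
  B: 160 − 25.6 = 134.4 → 134
rgb(136, 129, 134) = #888186.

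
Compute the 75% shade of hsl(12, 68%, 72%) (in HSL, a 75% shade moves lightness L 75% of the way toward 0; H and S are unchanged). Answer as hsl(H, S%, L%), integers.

hsl(12, 68%, 18%)

L moves 75% from 72 toward 0: 72 − 54 = 18 → 18.
H and S are unchanged.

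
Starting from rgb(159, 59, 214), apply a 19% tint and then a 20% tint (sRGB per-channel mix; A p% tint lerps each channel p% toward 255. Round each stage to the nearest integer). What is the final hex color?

#c180e5

A 19% tint moves each channel 19% toward 255:
  R: 159 + 0.19×(255−159) = 159 + 18.24 = 177.24 → 177
  G: 59 + 37.24 = 96.24 → 96
  B: 214 + 7.79 = 221.79 → 222
After the tint: rgb(177, 96, 222) = #b160de.
Per channel, c → c + 0.2(255 − c):
  R: 177 + 15.6 = 192.6 → 193
  G: 96 + 31.8 = 127.8 → 128
  B: 222 + 0.2×(255−222) = 222 + 6.6 = 228.6 → 229
rgb(193, 128, 229) = #c180e5.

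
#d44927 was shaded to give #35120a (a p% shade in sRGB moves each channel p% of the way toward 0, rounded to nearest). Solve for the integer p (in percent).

#d44927 is rgb(212, 73, 39); #35120a is rgb(53, 18, 10).
On the R channel (widest range): 53 ≈ 212 + (p/100)(0 − 212), so p ≈ 100×(53 − 212)/(0 − 212) = -15900/-212 = 75.00.
p = 75 reproduces all three channels after rounding.

75%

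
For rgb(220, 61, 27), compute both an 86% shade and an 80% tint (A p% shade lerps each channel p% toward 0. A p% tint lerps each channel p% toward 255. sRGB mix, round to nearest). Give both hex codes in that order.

#1f0904, #f8d8d1

86% shade:
  R: 220 − 189.2 = 30.8 → 31
  G: 61 − 52.46 = 8.54 → 9
  B: 27 + 0.86×(0−27) = 27 − 23.22 = 3.78 → 4
  → #1f0904
80% tint:
  R: 220 + 0.8×(255−220) = 220 + 28 = 248 → 248
  G: 61 + 0.8×(255−61) = 61 + 155.2 = 216.2 → 216
  B: 27 + 182.4 = 209.4 → 209
  → #f8d8d1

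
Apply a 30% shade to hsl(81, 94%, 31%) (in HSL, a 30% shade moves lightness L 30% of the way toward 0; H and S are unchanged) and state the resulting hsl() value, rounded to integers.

hsl(81, 94%, 22%)

L moves 30% from 31 toward 0: 31 − 9.3 = 21.7 → 22.
H and S are unchanged.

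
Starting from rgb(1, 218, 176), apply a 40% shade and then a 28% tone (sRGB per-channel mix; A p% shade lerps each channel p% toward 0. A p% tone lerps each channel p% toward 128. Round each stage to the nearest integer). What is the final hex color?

Lerp each channel 40% toward 0:
  R: 1 − 0.4 = 0.6 → 1
  G: 218 + 0.4×(0−218) = 218 − 87.2 = 130.8 → 131
  B: 176 + 0.4×(0−176) = 176 − 70.4 = 105.6 → 106
After the shade: rgb(1, 131, 106) = #01836a.
Lerp each channel 28% toward 128:
  R: 1 + 0.28×(128−1) = 1 + 35.56 = 36.56 → 37
  G: 131 − 0.84 = 130.16 → 130
  B: 106 + 6.16 = 112.16 → 112
rgb(37, 130, 112) = #258270.

#258270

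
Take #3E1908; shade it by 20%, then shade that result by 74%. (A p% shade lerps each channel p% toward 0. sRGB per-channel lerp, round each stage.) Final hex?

#3E1908 is rgb(62, 25, 8).
Lerp each channel 20% toward 0:
  R: 62 + 0.2×(0−62) = 62 − 12.4 = 49.6 → 50
  G: 25 + 0.2×(0−25) = 25 − 5 = 20 → 20
  B: 8 + 0.2×(0−8) = 8 − 1.6 = 6.4 → 6
After the shade: rgb(50, 20, 6) = #321406.
Per channel, c → c + 0.74(0 − c):
  R: 50 + 0.74×(0−50) = 50 − 37 = 13 → 13
  G: 20 − 14.8 = 5.2 → 5
  B: 6 + 0.74×(0−6) = 6 − 4.44 = 1.56 → 2
rgb(13, 5, 2) = #0D0502.

#0D0502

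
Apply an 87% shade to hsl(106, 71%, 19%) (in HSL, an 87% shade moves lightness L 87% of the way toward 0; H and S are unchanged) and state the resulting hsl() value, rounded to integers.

hsl(106, 71%, 2%)

L moves 87% from 19 toward 0: 19 − 16.53 = 2.47 → 2.
H and S are unchanged.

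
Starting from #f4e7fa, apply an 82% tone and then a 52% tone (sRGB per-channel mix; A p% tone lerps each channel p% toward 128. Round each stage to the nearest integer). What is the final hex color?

#f4e7fa is rgb(244, 231, 250).
An 82% tone moves each channel 82% toward 128:
  R: 244 + 0.82×(128−244) = 244 − 95.12 = 148.88 → 149
  G: 231 + 0.82×(128−231) = 231 − 84.46 = 146.54 → 147
  B: 250 + 0.82×(128−250) = 250 − 100.04 = 149.96 → 150
After the tone: rgb(149, 147, 150) = #959396.
Lerp each channel 52% toward 128:
  R: 149 − 10.92 = 138.08 → 138
  G: 147 + 0.52×(128−147) = 147 − 9.88 = 137.12 → 137
  B: 150 + 0.52×(128−150) = 150 − 11.44 = 138.56 → 139
rgb(138, 137, 139) = #8a898b.

#8a898b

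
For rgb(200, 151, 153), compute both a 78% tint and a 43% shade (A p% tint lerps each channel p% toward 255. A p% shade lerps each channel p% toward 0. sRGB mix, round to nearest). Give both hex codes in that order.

78% tint:
  R: 200 + 0.78×(255−200) = 200 + 42.9 = 242.9 → 243
  G: 151 + 81.12 = 232.12 → 232
  B: 153 + 0.78×(255−153) = 153 + 79.56 = 232.56 → 233
  → #f3e8e9
43% shade:
  R: 200 + 0.43×(0−200) = 200 − 86 = 114 → 114
  G: 151 − 64.93 = 86.07 → 86
  B: 153 − 65.79 = 87.21 → 87
  → #725657

#f3e8e9, #725657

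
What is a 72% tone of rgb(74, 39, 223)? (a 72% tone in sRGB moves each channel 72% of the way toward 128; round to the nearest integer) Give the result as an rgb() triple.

rgb(113, 103, 155)

Per channel, c → c + 0.72(128 − c):
  R: 74 + 38.88 = 112.88 → 113
  G: 39 + 0.72×(128−39) = 39 + 64.08 = 103.08 → 103
  B: 223 + 0.72×(128−223) = 223 − 68.4 = 154.6 → 155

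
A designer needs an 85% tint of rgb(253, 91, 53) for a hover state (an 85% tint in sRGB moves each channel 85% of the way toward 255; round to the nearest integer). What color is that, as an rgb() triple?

rgb(255, 230, 225)

An 85% tint moves each channel 85% toward 255:
  R: 253 + 0.85×(255−253) = 253 + 1.7 = 254.7 → 255
  G: 91 + 0.85×(255−91) = 91 + 139.4 = 230.4 → 230
  B: 53 + 171.7 = 224.7 → 225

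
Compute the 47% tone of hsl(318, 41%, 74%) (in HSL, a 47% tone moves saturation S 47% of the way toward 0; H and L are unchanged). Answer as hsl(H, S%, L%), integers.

S moves 47% from 41 toward 0: 41 − 19.27 = 21.73 → 22.
H and L are unchanged.

hsl(318, 22%, 74%)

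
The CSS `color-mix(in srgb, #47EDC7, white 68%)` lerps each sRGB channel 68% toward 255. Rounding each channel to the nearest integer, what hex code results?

#C4F9ED

#47EDC7 is rgb(71, 237, 199).
Per channel, c → c + 0.68(255 − c):
  R: 71 + 0.68×(255−71) = 71 + 125.12 = 196.12 → 196
  G: 237 + 0.68×(255−237) = 237 + 12.24 = 249.24 → 249
  B: 199 + 0.68×(255−199) = 199 + 38.08 = 237.08 → 237
rgb(196, 249, 237) = #C4F9ED.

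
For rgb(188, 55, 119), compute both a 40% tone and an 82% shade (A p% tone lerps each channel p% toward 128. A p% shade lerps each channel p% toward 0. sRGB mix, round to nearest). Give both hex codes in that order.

40% tone:
  R: 188 + 0.4×(128−188) = 188 − 24 = 164 → 164
  G: 55 + 29.2 = 84.2 → 84
  B: 119 + 3.6 = 122.6 → 123
  → #A4547B
82% shade:
  R: 188 − 154.16 = 33.84 → 34
  G: 55 − 45.1 = 9.9 → 10
  B: 119 − 97.58 = 21.42 → 21
  → #220A15

#A4547B, #220A15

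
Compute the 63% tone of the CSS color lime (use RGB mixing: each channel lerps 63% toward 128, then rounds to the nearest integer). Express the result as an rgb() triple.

rgb(81, 175, 81)

CSS lime is rgb(0, 255, 0).
A 63% tone moves each channel 63% toward 128:
  R: 0 + 0.63×(128−0) = 0 + 80.64 = 80.64 → 81
  G: 255 + 0.63×(128−255) = 255 − 80.01 = 174.99 → 175
  B: 0 + 0.63×(128−0) = 0 + 80.64 = 80.64 → 81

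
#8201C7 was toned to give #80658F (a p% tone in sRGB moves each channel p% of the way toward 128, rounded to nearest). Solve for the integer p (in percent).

79%

#8201C7 is rgb(130, 1, 199); #80658F is rgb(128, 101, 143).
On the G channel (widest range): 101 ≈ 1 + (p/100)(128 − 1), so p ≈ 100×(101 − 1)/(128 − 1) = 10000/127 = 78.74.
p = 79 reproduces all three channels after rounding.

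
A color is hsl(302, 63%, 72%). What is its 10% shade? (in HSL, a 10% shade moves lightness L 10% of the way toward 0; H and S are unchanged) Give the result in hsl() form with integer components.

L moves 10% from 72 toward 0: 72 − 7.2 = 64.8 → 65.
H and S are unchanged.

hsl(302, 63%, 65%)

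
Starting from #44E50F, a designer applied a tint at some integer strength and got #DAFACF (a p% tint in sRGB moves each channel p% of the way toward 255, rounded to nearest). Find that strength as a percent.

#44E50F is rgb(68, 229, 15); #DAFACF is rgb(218, 250, 207).
On the B channel (widest range): 207 ≈ 15 + (p/100)(255 − 15), so p ≈ 100×(207 − 15)/(255 − 15) = 19200/240 = 80.00.
p = 80 reproduces all three channels after rounding.

80%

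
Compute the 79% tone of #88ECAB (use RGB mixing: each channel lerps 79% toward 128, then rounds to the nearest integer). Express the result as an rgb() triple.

rgb(130, 151, 137)

#88ECAB is rgb(136, 236, 171).
A 79% tone moves each channel 79% toward 128:
  R: 136 − 6.32 = 129.68 → 130
  G: 236 + 0.79×(128−236) = 236 − 85.32 = 150.68 → 151
  B: 171 − 33.97 = 137.03 → 137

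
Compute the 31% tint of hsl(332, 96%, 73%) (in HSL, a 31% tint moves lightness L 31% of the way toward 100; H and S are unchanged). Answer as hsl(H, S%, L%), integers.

L moves 31% from 73 toward 100: 73 + 8.37 = 81.37 → 81.
H and S are unchanged.

hsl(332, 96%, 81%)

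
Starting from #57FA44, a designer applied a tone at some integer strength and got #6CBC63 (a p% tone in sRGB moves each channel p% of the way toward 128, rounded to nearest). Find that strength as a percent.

51%

#57FA44 is rgb(87, 250, 68); #6CBC63 is rgb(108, 188, 99).
On the G channel (widest range): 188 ≈ 250 + (p/100)(128 − 250), so p ≈ 100×(188 − 250)/(128 − 250) = -6200/-122 = 50.82.
p = 51 reproduces all three channels after rounding.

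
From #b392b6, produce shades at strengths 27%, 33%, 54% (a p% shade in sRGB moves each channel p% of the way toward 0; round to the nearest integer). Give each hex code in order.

#836b85, #78627a, #524354

#b392b6 is rgb(179, 146, 182).
27%: (179 − 48.33 = 130.67→131, 146 − 39.42 = 106.58→107, 182 − 49.14 = 132.86→133) → #836b85
33%: (179 − 59.07 = 119.93→120, 146 − 48.18 = 97.82→98, 182 − 60.06 = 121.94→122) → #78627a
54%: (179 − 96.66 = 82.34→82, 146 − 78.84 = 67.16→67, 182 − 98.28 = 83.72→84) → #524354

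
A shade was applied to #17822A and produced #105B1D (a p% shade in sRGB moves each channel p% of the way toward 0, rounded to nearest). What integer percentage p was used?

30%

#17822A is rgb(23, 130, 42); #105B1D is rgb(16, 91, 29).
On the G channel (widest range): 91 ≈ 130 + (p/100)(0 − 130), so p ≈ 100×(91 − 130)/(0 − 130) = -3900/-130 = 30.00.
p = 30 reproduces all three channels after rounding.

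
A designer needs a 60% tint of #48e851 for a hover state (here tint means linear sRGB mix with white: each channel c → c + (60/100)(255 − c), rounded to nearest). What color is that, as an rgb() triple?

rgb(182, 246, 185)

#48e851 is rgb(72, 232, 81).
Lerp each channel 60% toward 255:
  R: 72 + 109.8 = 181.8 → 182
  G: 232 + 0.6×(255−232) = 232 + 13.8 = 245.8 → 246
  B: 81 + 0.6×(255−81) = 81 + 104.4 = 185.4 → 185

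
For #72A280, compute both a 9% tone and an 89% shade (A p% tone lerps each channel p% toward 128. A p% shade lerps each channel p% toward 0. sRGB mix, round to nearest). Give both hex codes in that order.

#72A280 is rgb(114, 162, 128).
9% tone:
  R: 114 + 0.09×(128−114) = 114 + 1.26 = 115.26 → 115
  G: 162 − 3.06 = 158.94 → 159
  B: 128 + 0 = 128 → 128
  → #739F80
89% shade:
  R: 114 + 0.89×(0−114) = 114 − 101.46 = 12.54 → 13
  G: 162 + 0.89×(0−162) = 162 − 144.18 = 17.82 → 18
  B: 128 + 0.89×(0−128) = 128 − 113.92 = 14.08 → 14
  → #0D120E

#739F80, #0D120E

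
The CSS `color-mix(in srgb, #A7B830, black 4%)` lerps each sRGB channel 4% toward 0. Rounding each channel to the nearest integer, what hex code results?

#A7B830 is rgb(167, 184, 48).
A 4% shade moves each channel 4% toward 0:
  R: 167 + 0.04×(0−167) = 167 − 6.68 = 160.32 → 160
  G: 184 + 0.04×(0−184) = 184 − 7.36 = 176.64 → 177
  B: 48 − 1.92 = 46.08 → 46
rgb(160, 177, 46) = #A0B12E.

#A0B12E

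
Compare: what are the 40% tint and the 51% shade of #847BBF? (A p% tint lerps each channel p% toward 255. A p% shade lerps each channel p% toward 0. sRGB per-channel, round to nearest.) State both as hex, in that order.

#847BBF is rgb(132, 123, 191).
40% tint:
  R: 132 + 0.4×(255−132) = 132 + 49.2 = 181.2 → 181
  G: 123 + 0.4×(255−123) = 123 + 52.8 = 175.8 → 176
  B: 191 + 25.6 = 216.6 → 217
  → #B5B0D9
51% shade:
  R: 132 + 0.51×(0−132) = 132 − 67.32 = 64.68 → 65
  G: 123 − 62.73 = 60.27 → 60
  B: 191 + 0.51×(0−191) = 191 − 97.41 = 93.59 → 94
  → #413C5E

#B5B0D9, #413C5E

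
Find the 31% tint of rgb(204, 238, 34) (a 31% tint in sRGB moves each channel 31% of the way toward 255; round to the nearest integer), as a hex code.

Lerp each channel 31% toward 255:
  R: 204 + 0.31×(255−204) = 204 + 15.81 = 219.81 → 220
  G: 238 + 5.27 = 243.27 → 243
  B: 34 + 0.31×(255−34) = 34 + 68.51 = 102.51 → 103
rgb(220, 243, 103) = #DCF367.

#DCF367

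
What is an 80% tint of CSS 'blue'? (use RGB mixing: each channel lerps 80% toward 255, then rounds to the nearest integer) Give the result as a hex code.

#CCCCFF

CSS blue is rgb(0, 0, 255).
An 80% tint moves each channel 80% toward 255:
  R: 0 + 204 = 204 → 204
  G: 0 + 204 = 204 → 204
  B: 255 + 0 = 255 → 255
rgb(204, 204, 255) = #CCCCFF.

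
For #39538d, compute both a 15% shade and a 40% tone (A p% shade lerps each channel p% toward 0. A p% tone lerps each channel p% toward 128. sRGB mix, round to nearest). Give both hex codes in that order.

#304778, #556588

#39538d is rgb(57, 83, 141).
15% shade:
  R: 57 + 0.15×(0−57) = 57 − 8.55 = 48.45 → 48
  G: 83 + 0.15×(0−83) = 83 − 12.45 = 70.55 → 71
  B: 141 + 0.15×(0−141) = 141 − 21.15 = 119.85 → 120
  → #304778
40% tone:
  R: 57 + 0.4×(128−57) = 57 + 28.4 = 85.4 → 85
  G: 83 + 0.4×(128−83) = 83 + 18 = 101 → 101
  B: 141 + 0.4×(128−141) = 141 − 5.2 = 135.8 → 136
  → #556588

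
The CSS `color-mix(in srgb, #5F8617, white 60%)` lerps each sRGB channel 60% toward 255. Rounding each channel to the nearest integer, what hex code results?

#BFCFA2

#5F8617 is rgb(95, 134, 23).
Per channel, c → c + 0.6(255 − c):
  R: 95 + 0.6×(255−95) = 95 + 96 = 191 → 191
  G: 134 + 0.6×(255−134) = 134 + 72.6 = 206.6 → 207
  B: 23 + 0.6×(255−23) = 23 + 139.2 = 162.2 → 162
rgb(191, 207, 162) = #BFCFA2.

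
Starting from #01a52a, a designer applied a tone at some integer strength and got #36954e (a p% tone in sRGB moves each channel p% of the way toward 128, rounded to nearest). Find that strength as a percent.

42%

#01a52a is rgb(1, 165, 42); #36954e is rgb(54, 149, 78).
On the R channel (widest range): 54 ≈ 1 + (p/100)(128 − 1), so p ≈ 100×(54 − 1)/(128 − 1) = 5300/127 = 41.73.
p = 42 reproduces all three channels after rounding.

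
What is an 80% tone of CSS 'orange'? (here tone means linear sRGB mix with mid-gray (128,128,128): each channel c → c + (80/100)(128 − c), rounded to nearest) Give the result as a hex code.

CSS orange is rgb(255, 165, 0).
Lerp each channel 80% toward 128:
  R: 255 − 101.6 = 153.4 → 153
  G: 165 − 29.6 = 135.4 → 135
  B: 0 + 0.8×(128−0) = 0 + 102.4 = 102.4 → 102
rgb(153, 135, 102) = #998766.

#998766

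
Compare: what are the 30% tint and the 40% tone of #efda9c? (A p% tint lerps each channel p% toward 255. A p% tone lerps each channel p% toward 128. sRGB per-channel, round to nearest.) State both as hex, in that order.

#f4e5ba, #c3b691

#efda9c is rgb(239, 218, 156).
30% tint:
  R: 239 + 4.8 = 243.8 → 244
  G: 218 + 0.3×(255−218) = 218 + 11.1 = 229.1 → 229
  B: 156 + 29.7 = 185.7 → 186
  → #f4e5ba
40% tone:
  R: 239 − 44.4 = 194.6 → 195
  G: 218 − 36 = 182 → 182
  B: 156 + 0.4×(128−156) = 156 − 11.2 = 144.8 → 145
  → #c3b691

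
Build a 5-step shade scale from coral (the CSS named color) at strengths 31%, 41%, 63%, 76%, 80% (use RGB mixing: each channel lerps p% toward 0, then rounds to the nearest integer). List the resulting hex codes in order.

#B05837, #964B2F, #5E2F1E, #3D1E13, #331910

CSS coral is rgb(255, 127, 80).
31%: (255 − 79.05 = 175.95→176, 127 − 39.37 = 87.63→88, 80 − 24.8 = 55.2→55) → #B05837
41%: (255 − 104.55 = 150.45→150, 127 − 52.07 = 74.93→75, 80 − 32.8 = 47.2→47) → #964B2F
63%: (255 − 160.65 = 94.35→94, 127 − 80.01 = 46.99→47, 80 − 50.4 = 29.6→30) → #5E2F1E
76%: (255 − 193.8 = 61.2→61, 127 − 96.52 = 30.48→30, 80 − 60.8 = 19.2→19) → #3D1E13
80%: (255 − 204 = 51→51, 127 − 101.6 = 25.4→25, 80 − 64 = 16→16) → #331910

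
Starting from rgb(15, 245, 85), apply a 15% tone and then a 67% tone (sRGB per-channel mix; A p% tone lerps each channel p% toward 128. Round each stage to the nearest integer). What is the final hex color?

#60a174

A 15% tone moves each channel 15% toward 128:
  R: 15 + 0.15×(128−15) = 15 + 16.95 = 31.95 → 32
  G: 245 + 0.15×(128−245) = 245 − 17.55 = 227.45 → 227
  B: 85 + 6.45 = 91.45 → 91
After the tone: rgb(32, 227, 91) = #20e35b.
Per channel, c → c + 0.67(128 − c):
  R: 32 + 0.67×(128−32) = 32 + 64.32 = 96.32 → 96
  G: 227 − 66.33 = 160.67 → 161
  B: 91 + 24.79 = 115.79 → 116
rgb(96, 161, 116) = #60a174.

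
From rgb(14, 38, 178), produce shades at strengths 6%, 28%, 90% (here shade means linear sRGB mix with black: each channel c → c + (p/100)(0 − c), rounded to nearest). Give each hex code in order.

#0d24a7, #0a1b80, #010412

6%: (14 − 0.84 = 13.16→13, 38 − 2.28 = 35.72→36, 178 − 10.68 = 167.32→167) → #0d24a7
28%: (14 − 3.92 = 10.08→10, 38 − 10.64 = 27.36→27, 178 − 49.84 = 128.16→128) → #0a1b80
90%: (14 − 12.6 = 1.4→1, 38 − 34.2 = 3.8→4, 178 − 160.2 = 17.8→18) → #010412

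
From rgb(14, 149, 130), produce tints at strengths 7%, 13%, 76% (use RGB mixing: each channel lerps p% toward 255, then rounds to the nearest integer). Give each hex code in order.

7%: (14 + 16.87 = 30.87→31, 149 + 7.42 = 156.42→156, 130 + 8.75 = 138.75→139) → #1f9c8b
13%: (14 + 31.33 = 45.33→45, 149 + 13.78 = 162.78→163, 130 + 16.25 = 146.25→146) → #2da392
76%: (14 + 183.16 = 197.16→197, 149 + 80.56 = 229.56→230, 130 + 95 = 225→225) → #c5e6e1

#1f9c8b, #2da392, #c5e6e1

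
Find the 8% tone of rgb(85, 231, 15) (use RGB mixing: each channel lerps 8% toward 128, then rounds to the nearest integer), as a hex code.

#58DF18

Per channel, c → c + 0.08(128 − c):
  R: 85 + 3.44 = 88.44 → 88
  G: 231 + 0.08×(128−231) = 231 − 8.24 = 222.76 → 223
  B: 15 + 9.04 = 24.04 → 24
rgb(88, 223, 24) = #58DF18.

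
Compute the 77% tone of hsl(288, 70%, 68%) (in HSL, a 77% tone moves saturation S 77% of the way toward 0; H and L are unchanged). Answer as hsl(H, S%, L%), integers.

S moves 77% from 70 toward 0: 70 − 53.9 = 16.1 → 16.
H and L are unchanged.

hsl(288, 16%, 68%)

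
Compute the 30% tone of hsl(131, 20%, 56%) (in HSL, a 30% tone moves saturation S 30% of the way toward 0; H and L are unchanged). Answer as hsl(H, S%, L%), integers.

S moves 30% from 20 toward 0: 20 − 6 = 14 → 14.
H and L are unchanged.

hsl(131, 14%, 56%)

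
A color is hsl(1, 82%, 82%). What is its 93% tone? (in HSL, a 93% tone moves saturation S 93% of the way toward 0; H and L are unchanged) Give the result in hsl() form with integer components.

hsl(1, 6%, 82%)

S moves 93% from 82 toward 0: 82 − 76.26 = 5.74 → 6.
H and L are unchanged.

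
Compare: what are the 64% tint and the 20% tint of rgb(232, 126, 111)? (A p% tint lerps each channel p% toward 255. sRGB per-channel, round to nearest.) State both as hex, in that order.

64% tint:
  R: 232 + 0.64×(255−232) = 232 + 14.72 = 246.72 → 247
  G: 126 + 0.64×(255−126) = 126 + 82.56 = 208.56 → 209
  B: 111 + 92.16 = 203.16 → 203
  → #f7d1cb
20% tint:
  R: 232 + 4.6 = 236.6 → 237
  G: 126 + 0.2×(255−126) = 126 + 25.8 = 151.8 → 152
  B: 111 + 0.2×(255−111) = 111 + 28.8 = 139.8 → 140
  → #ed988c

#f7d1cb, #ed988c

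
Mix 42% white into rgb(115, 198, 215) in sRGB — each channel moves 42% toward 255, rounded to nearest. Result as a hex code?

Lerp each channel 42% toward 255:
  R: 115 + 0.42×(255−115) = 115 + 58.8 = 173.8 → 174
  G: 198 + 0.42×(255−198) = 198 + 23.94 = 221.94 → 222
  B: 215 + 0.42×(255−215) = 215 + 16.8 = 231.8 → 232
rgb(174, 222, 232) = #AEDEE8.

#AEDEE8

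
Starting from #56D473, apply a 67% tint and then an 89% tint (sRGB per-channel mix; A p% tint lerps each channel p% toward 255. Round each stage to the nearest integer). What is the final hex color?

#F9FDFA

#56D473 is rgb(86, 212, 115).
A 67% tint moves each channel 67% toward 255:
  R: 86 + 113.23 = 199.23 → 199
  G: 212 + 0.67×(255−212) = 212 + 28.81 = 240.81 → 241
  B: 115 + 93.8 = 208.8 → 209
After the tint: rgb(199, 241, 209) = #C7F1D1.
Per channel, c → c + 0.89(255 − c):
  R: 199 + 0.89×(255−199) = 199 + 49.84 = 248.84 → 249
  G: 241 + 0.89×(255−241) = 241 + 12.46 = 253.46 → 253
  B: 209 + 40.94 = 249.94 → 250
rgb(249, 253, 250) = #F9FDFA.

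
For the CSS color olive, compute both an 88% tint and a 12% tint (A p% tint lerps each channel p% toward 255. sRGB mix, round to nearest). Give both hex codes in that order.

#F0F0E0, #8F8F1F

CSS olive is rgb(128, 128, 0).
88% tint:
  R: 128 + 111.76 = 239.76 → 240
  G: 128 + 0.88×(255−128) = 128 + 111.76 = 239.76 → 240
  B: 0 + 224.4 = 224.4 → 224
  → #F0F0E0
12% tint:
  R: 128 + 0.12×(255−128) = 128 + 15.24 = 143.24 → 143
  G: 128 + 0.12×(255−128) = 128 + 15.24 = 143.24 → 143
  B: 0 + 0.12×(255−0) = 0 + 30.6 = 30.6 → 31
  → #8F8F1F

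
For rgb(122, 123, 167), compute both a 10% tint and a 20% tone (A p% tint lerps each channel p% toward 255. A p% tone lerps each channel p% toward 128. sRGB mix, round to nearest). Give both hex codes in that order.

#8788B0, #7B7C9F

10% tint:
  R: 122 + 0.1×(255−122) = 122 + 13.3 = 135.3 → 135
  G: 123 + 0.1×(255−123) = 123 + 13.2 = 136.2 → 136
  B: 167 + 0.1×(255−167) = 167 + 8.8 = 175.8 → 176
  → #8788B0
20% tone:
  R: 122 + 0.2×(128−122) = 122 + 1.2 = 123.2 → 123
  G: 123 + 0.2×(128−123) = 123 + 1 = 124 → 124
  B: 167 − 7.8 = 159.2 → 159
  → #7B7C9F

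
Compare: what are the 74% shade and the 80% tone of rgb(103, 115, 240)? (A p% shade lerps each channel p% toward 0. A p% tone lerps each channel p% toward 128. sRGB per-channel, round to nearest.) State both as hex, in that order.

74% shade:
  R: 103 + 0.74×(0−103) = 103 − 76.22 = 26.78 → 27
  G: 115 + 0.74×(0−115) = 115 − 85.1 = 29.9 → 30
  B: 240 − 177.6 = 62.4 → 62
  → #1B1E3E
80% tone:
  R: 103 + 0.8×(128−103) = 103 + 20 = 123 → 123
  G: 115 + 0.8×(128−115) = 115 + 10.4 = 125.4 → 125
  B: 240 − 89.6 = 150.4 → 150
  → #7B7D96

#1B1E3E, #7B7D96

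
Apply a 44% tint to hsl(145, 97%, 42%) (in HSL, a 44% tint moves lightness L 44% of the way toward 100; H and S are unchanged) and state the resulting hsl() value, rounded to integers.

L moves 44% from 42 toward 100: 42 + 25.52 = 67.52 → 68.
H and S are unchanged.

hsl(145, 97%, 68%)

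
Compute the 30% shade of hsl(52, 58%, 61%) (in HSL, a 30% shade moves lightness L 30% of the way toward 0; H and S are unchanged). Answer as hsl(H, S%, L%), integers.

hsl(52, 58%, 43%)

L moves 30% from 61 toward 0: 61 − 18.3 = 42.7 → 43.
H and S are unchanged.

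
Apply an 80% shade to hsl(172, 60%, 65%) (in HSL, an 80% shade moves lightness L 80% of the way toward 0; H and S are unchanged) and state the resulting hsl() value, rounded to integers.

hsl(172, 60%, 13%)

L moves 80% from 65 toward 0: 65 − 52 = 13 → 13.
H and S are unchanged.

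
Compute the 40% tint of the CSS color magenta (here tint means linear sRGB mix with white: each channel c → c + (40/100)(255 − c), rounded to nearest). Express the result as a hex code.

#FF66FF

CSS magenta is rgb(255, 0, 255).
A 40% tint moves each channel 40% toward 255:
  R: 255 + 0 = 255 → 255
  G: 0 + 102 = 102 → 102
  B: 255 + 0 = 255 → 255
rgb(255, 102, 255) = #FF66FF.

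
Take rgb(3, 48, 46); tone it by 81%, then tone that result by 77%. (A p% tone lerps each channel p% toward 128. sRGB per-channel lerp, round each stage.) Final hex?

An 81% tone moves each channel 81% toward 128:
  R: 3 + 0.81×(128−3) = 3 + 101.25 = 104.25 → 104
  G: 48 + 64.8 = 112.8 → 113
  B: 46 + 66.42 = 112.42 → 112
After the tone: rgb(104, 113, 112) = #687170.
Lerp each channel 77% toward 128:
  R: 104 + 0.77×(128−104) = 104 + 18.48 = 122.48 → 122
  G: 113 + 11.55 = 124.55 → 125
  B: 112 + 0.77×(128−112) = 112 + 12.32 = 124.32 → 124
rgb(122, 125, 124) = #7A7D7C.

#7A7D7C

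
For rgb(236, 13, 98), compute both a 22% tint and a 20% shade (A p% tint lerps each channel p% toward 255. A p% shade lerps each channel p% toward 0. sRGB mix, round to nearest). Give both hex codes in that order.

22% tint:
  R: 236 + 0.22×(255−236) = 236 + 4.18 = 240.18 → 240
  G: 13 + 53.24 = 66.24 → 66
  B: 98 + 34.54 = 132.54 → 133
  → #f04285
20% shade:
  R: 236 + 0.2×(0−236) = 236 − 47.2 = 188.8 → 189
  G: 13 − 2.6 = 10.4 → 10
  B: 98 − 19.6 = 78.4 → 78
  → #bd0a4e

#f04285, #bd0a4e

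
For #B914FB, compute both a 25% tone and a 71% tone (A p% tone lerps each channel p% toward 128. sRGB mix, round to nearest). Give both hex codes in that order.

#AB2FDC, #9161A4

#B914FB is rgb(185, 20, 251).
25% tone:
  R: 185 + 0.25×(128−185) = 185 − 14.25 = 170.75 → 171
  G: 20 + 27 = 47 → 47
  B: 251 + 0.25×(128−251) = 251 − 30.75 = 220.25 → 220
  → #AB2FDC
71% tone:
  R: 185 − 40.47 = 144.53 → 145
  G: 20 + 0.71×(128−20) = 20 + 76.68 = 96.68 → 97
  B: 251 − 87.33 = 163.67 → 164
  → #9161A4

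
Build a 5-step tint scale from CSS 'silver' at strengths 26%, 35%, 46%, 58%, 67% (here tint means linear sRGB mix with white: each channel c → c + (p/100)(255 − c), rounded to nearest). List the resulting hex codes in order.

#D0D0D0, #D6D6D6, #DDDDDD, #E5E5E5, #EAEAEA

CSS silver is rgb(192, 192, 192).
26%: (192 + 16.38 = 208.38→208, 192 + 16.38 = 208.38→208, 192 + 16.38 = 208.38→208) → #D0D0D0
35%: (192 + 22.05 = 214.05→214, 192 + 22.05 = 214.05→214, 192 + 22.05 = 214.05→214) → #D6D6D6
46%: (192 + 28.98 = 220.98→221, 192 + 28.98 = 220.98→221, 192 + 28.98 = 220.98→221) → #DDDDDD
58%: (192 + 36.54 = 228.54→229, 192 + 36.54 = 228.54→229, 192 + 36.54 = 228.54→229) → #E5E5E5
67%: (192 + 42.21 = 234.21→234, 192 + 42.21 = 234.21→234, 192 + 42.21 = 234.21→234) → #EAEAEA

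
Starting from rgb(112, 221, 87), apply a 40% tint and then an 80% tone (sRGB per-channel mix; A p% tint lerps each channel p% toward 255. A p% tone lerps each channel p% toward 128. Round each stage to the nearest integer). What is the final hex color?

#889585

Per channel, c → c + 0.4(255 − c):
  R: 112 + 0.4×(255−112) = 112 + 57.2 = 169.2 → 169
  G: 221 + 13.6 = 234.6 → 235
  B: 87 + 0.4×(255−87) = 87 + 67.2 = 154.2 → 154
After the tint: rgb(169, 235, 154) = #A9EB9A.
An 80% tone moves each channel 80% toward 128:
  R: 169 + 0.8×(128−169) = 169 − 32.8 = 136.2 → 136
  G: 235 + 0.8×(128−235) = 235 − 85.6 = 149.4 → 149
  B: 154 + 0.8×(128−154) = 154 − 20.8 = 133.2 → 133
rgb(136, 149, 133) = #889585.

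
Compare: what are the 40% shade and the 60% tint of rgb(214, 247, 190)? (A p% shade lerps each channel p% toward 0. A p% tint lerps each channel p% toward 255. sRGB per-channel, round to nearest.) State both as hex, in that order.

40% shade:
  R: 214 + 0.4×(0−214) = 214 − 85.6 = 128.4 → 128
  G: 247 + 0.4×(0−247) = 247 − 98.8 = 148.2 → 148
  B: 190 + 0.4×(0−190) = 190 − 76 = 114 → 114
  → #809472
60% tint:
  R: 214 + 0.6×(255−214) = 214 + 24.6 = 238.6 → 239
  G: 247 + 4.8 = 251.8 → 252
  B: 190 + 0.6×(255−190) = 190 + 39 = 229 → 229
  → #EFFCE5

#809472, #EFFCE5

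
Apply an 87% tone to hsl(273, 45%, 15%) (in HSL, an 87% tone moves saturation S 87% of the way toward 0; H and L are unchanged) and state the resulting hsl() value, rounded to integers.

hsl(273, 6%, 15%)

S moves 87% from 45 toward 0: 45 − 39.15 = 5.85 → 6.
H and L are unchanged.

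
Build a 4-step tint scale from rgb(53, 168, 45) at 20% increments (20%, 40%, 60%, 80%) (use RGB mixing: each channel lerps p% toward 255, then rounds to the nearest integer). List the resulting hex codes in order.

20%: (53 + 40.4 = 93.4→93, 168 + 17.4 = 185.4→185, 45 + 42 = 87→87) → #5DB957
40%: (53 + 80.8 = 133.8→134, 168 + 34.8 = 202.8→203, 45 + 84 = 129→129) → #86CB81
60%: (53 + 121.2 = 174.2→174, 168 + 52.2 = 220.2→220, 45 + 126 = 171→171) → #AEDCAB
80%: (53 + 161.6 = 214.6→215, 168 + 69.6 = 237.6→238, 45 + 168 = 213→213) → #D7EED5

#5DB957, #86CB81, #AEDCAB, #D7EED5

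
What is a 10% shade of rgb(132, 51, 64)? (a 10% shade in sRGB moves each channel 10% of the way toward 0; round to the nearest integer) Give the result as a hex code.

Lerp each channel 10% toward 0:
  R: 132 + 0.1×(0−132) = 132 − 13.2 = 118.8 → 119
  G: 51 − 5.1 = 45.9 → 46
  B: 64 − 6.4 = 57.6 → 58
rgb(119, 46, 58) = #772E3A.

#772E3A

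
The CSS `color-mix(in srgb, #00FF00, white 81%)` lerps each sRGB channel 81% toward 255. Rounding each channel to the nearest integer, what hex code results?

#00FF00 is rgb(0, 255, 0).
Per channel, c → c + 0.81(255 − c):
  R: 0 + 206.55 = 206.55 → 207
  G: 255 + 0.81×(255−255) = 255 + 0 = 255 → 255
  B: 0 + 206.55 = 206.55 → 207
rgb(207, 255, 207) = #CFFFCF.

#CFFFCF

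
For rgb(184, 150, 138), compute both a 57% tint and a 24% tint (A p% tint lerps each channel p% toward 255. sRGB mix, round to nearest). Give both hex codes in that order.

57% tint:
  R: 184 + 0.57×(255−184) = 184 + 40.47 = 224.47 → 224
  G: 150 + 0.57×(255−150) = 150 + 59.85 = 209.85 → 210
  B: 138 + 66.69 = 204.69 → 205
  → #e0d2cd
24% tint:
  R: 184 + 0.24×(255−184) = 184 + 17.04 = 201.04 → 201
  G: 150 + 0.24×(255−150) = 150 + 25.2 = 175.2 → 175
  B: 138 + 0.24×(255−138) = 138 + 28.08 = 166.08 → 166
  → #c9afa6

#e0d2cd, #c9afa6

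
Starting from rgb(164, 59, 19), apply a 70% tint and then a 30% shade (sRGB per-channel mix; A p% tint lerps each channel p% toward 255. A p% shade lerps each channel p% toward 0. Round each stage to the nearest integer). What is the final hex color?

#A08981

Lerp each channel 70% toward 255:
  R: 164 + 63.7 = 227.7 → 228
  G: 59 + 137.2 = 196.2 → 196
  B: 19 + 0.7×(255−19) = 19 + 165.2 = 184.2 → 184
After the tint: rgb(228, 196, 184) = #E4C4B8.
Lerp each channel 30% toward 0:
  R: 228 + 0.3×(0−228) = 228 − 68.4 = 159.6 → 160
  G: 196 − 58.8 = 137.2 → 137
  B: 184 + 0.3×(0−184) = 184 − 55.2 = 128.8 → 129
rgb(160, 137, 129) = #A08981.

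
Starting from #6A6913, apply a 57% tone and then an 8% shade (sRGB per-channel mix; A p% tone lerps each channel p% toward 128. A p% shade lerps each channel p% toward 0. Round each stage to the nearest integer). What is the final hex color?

#6D6D4B

#6A6913 is rgb(106, 105, 19).
A 57% tone moves each channel 57% toward 128:
  R: 106 + 12.54 = 118.54 → 119
  G: 105 + 0.57×(128−105) = 105 + 13.11 = 118.11 → 118
  B: 19 + 0.57×(128−19) = 19 + 62.13 = 81.13 → 81
After the tone: rgb(119, 118, 81) = #777651.
Lerp each channel 8% toward 0:
  R: 119 + 0.08×(0−119) = 119 − 9.52 = 109.48 → 109
  G: 118 − 9.44 = 108.56 → 109
  B: 81 + 0.08×(0−81) = 81 − 6.48 = 74.52 → 75
rgb(109, 109, 75) = #6D6D4B.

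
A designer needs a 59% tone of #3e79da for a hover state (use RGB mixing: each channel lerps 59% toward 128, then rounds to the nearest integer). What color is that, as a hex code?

#3e79da is rgb(62, 121, 218).
A 59% tone moves each channel 59% toward 128:
  R: 62 + 0.59×(128−62) = 62 + 38.94 = 100.94 → 101
  G: 121 + 4.13 = 125.13 → 125
  B: 218 − 53.1 = 164.9 → 165
rgb(101, 125, 165) = #657da5.

#657da5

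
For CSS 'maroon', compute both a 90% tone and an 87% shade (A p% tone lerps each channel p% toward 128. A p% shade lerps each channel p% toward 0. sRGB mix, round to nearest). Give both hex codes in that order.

#807373, #110000

CSS maroon is rgb(128, 0, 0).
90% tone:
  R: 128 + 0 = 128 → 128
  G: 0 + 115.2 = 115.2 → 115
  B: 0 + 115.2 = 115.2 → 115
  → #807373
87% shade:
  R: 128 − 111.36 = 16.64 → 17
  G: 0 + 0 = 0 → 0
  B: 0 + 0 = 0 → 0
  → #110000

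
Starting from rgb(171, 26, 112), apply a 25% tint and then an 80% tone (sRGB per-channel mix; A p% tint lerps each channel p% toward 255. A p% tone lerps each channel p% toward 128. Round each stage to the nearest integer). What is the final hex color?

#8d7784

Per channel, c → c + 0.25(255 − c):
  R: 171 + 21 = 192 → 192
  G: 26 + 0.25×(255−26) = 26 + 57.25 = 83.25 → 83
  B: 112 + 35.75 = 147.75 → 148
After the tint: rgb(192, 83, 148) = #c05394.
An 80% tone moves each channel 80% toward 128:
  R: 192 + 0.8×(128−192) = 192 − 51.2 = 140.8 → 141
  G: 83 + 36 = 119 → 119
  B: 148 + 0.8×(128−148) = 148 − 16 = 132 → 132
rgb(141, 119, 132) = #8d7784.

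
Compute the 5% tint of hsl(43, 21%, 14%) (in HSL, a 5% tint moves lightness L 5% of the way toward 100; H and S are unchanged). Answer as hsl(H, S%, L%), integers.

hsl(43, 21%, 18%)

L moves 5% from 14 toward 100: 14 + 4.3 = 18.3 → 18.
H and S are unchanged.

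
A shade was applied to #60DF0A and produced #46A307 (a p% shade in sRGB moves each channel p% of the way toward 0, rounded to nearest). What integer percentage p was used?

#60DF0A is rgb(96, 223, 10); #46A307 is rgb(70, 163, 7).
On the G channel (widest range): 163 ≈ 223 + (p/100)(0 − 223), so p ≈ 100×(163 − 223)/(0 − 223) = -6000/-223 = 26.91.
p = 27 reproduces all three channels after rounding.

27%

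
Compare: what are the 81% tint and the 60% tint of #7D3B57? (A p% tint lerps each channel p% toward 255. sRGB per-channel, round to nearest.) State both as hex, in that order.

#E6DADF, #CBB1BC

#7D3B57 is rgb(125, 59, 87).
81% tint:
  R: 125 + 105.3 = 230.3 → 230
  G: 59 + 158.76 = 217.76 → 218
  B: 87 + 0.81×(255−87) = 87 + 136.08 = 223.08 → 223
  → #E6DADF
60% tint:
  R: 125 + 78 = 203 → 203
  G: 59 + 0.6×(255−59) = 59 + 117.6 = 176.6 → 177
  B: 87 + 100.8 = 187.8 → 188
  → #CBB1BC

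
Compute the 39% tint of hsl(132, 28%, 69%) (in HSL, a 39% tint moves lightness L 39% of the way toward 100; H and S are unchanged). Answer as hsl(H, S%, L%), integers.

hsl(132, 28%, 81%)

L moves 39% from 69 toward 100: 69 + 12.09 = 81.09 → 81.
H and S are unchanged.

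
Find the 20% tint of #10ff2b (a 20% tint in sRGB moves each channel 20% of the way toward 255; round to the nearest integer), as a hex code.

#10ff2b is rgb(16, 255, 43).
Per channel, c → c + 0.2(255 − c):
  R: 16 + 47.8 = 63.8 → 64
  G: 255 + 0.2×(255−255) = 255 + 0 = 255 → 255
  B: 43 + 0.2×(255−43) = 43 + 42.4 = 85.4 → 85
rgb(64, 255, 85) = #40ff55.

#40ff55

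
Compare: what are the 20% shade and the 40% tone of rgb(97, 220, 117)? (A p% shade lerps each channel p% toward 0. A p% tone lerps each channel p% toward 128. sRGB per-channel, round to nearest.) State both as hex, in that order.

20% shade:
  R: 97 + 0.2×(0−97) = 97 − 19.4 = 77.6 → 78
  G: 220 + 0.2×(0−220) = 220 − 44 = 176 → 176
  B: 117 + 0.2×(0−117) = 117 − 23.4 = 93.6 → 94
  → #4eb05e
40% tone:
  R: 97 + 0.4×(128−97) = 97 + 12.4 = 109.4 → 109
  G: 220 + 0.4×(128−220) = 220 − 36.8 = 183.2 → 183
  B: 117 + 0.4×(128−117) = 117 + 4.4 = 121.4 → 121
  → #6db779

#4eb05e, #6db779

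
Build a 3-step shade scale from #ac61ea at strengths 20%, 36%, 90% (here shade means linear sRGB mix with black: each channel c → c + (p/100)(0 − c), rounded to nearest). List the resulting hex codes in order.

#ac61ea is rgb(172, 97, 234).
20%: (172 − 34.4 = 137.6→138, 97 − 19.4 = 77.6→78, 234 − 46.8 = 187.2→187) → #8a4ebb
36%: (172 − 61.92 = 110.08→110, 97 − 34.92 = 62.08→62, 234 − 84.24 = 149.76→150) → #6e3e96
90%: (172 − 154.8 = 17.2→17, 97 − 87.3 = 9.7→10, 234 − 210.6 = 23.4→23) → #110a17

#8a4ebb, #6e3e96, #110a17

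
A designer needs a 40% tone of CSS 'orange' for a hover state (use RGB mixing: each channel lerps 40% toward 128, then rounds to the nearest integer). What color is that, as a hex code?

CSS orange is rgb(255, 165, 0).
Per channel, c → c + 0.4(128 − c):
  R: 255 + 0.4×(128−255) = 255 − 50.8 = 204.2 → 204
  G: 165 − 14.8 = 150.2 → 150
  B: 0 + 0.4×(128−0) = 0 + 51.2 = 51.2 → 51
rgb(204, 150, 51) = #cc9633.

#cc9633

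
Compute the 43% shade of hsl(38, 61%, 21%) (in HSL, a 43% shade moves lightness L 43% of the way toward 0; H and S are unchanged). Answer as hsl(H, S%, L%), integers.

hsl(38, 61%, 12%)

L moves 43% from 21 toward 0: 21 − 9.03 = 11.97 → 12.
H and S are unchanged.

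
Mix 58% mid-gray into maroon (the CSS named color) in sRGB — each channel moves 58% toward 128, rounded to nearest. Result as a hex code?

#804a4a

CSS maroon is rgb(128, 0, 0).
Per channel, c → c + 0.58(128 − c):
  R: 128 + 0 = 128 → 128
  G: 0 + 0.58×(128−0) = 0 + 74.24 = 74.24 → 74
  B: 0 + 0.58×(128−0) = 0 + 74.24 = 74.24 → 74
rgb(128, 74, 74) = #804a4a.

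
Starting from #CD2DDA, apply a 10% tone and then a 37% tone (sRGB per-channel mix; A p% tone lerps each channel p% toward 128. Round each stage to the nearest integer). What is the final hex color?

#AB51B3

#CD2DDA is rgb(205, 45, 218).
A 10% tone moves each channel 10% toward 128:
  R: 205 − 7.7 = 197.3 → 197
  G: 45 + 0.1×(128−45) = 45 + 8.3 = 53.3 → 53
  B: 218 + 0.1×(128−218) = 218 − 9 = 209 → 209
After the tone: rgb(197, 53, 209) = #C535D1.
Per channel, c → c + 0.37(128 − c):
  R: 197 + 0.37×(128−197) = 197 − 25.53 = 171.47 → 171
  G: 53 + 27.75 = 80.75 → 81
  B: 209 + 0.37×(128−209) = 209 − 29.97 = 179.03 → 179
rgb(171, 81, 179) = #AB51B3.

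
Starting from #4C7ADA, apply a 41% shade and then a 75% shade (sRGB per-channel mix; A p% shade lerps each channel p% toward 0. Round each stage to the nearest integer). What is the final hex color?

#0B1220

#4C7ADA is rgb(76, 122, 218).
Lerp each channel 41% toward 0:
  R: 76 + 0.41×(0−76) = 76 − 31.16 = 44.84 → 45
  G: 122 − 50.02 = 71.98 → 72
  B: 218 + 0.41×(0−218) = 218 − 89.38 = 128.62 → 129
After the shade: rgb(45, 72, 129) = #2D4881.
A 75% shade moves each channel 75% toward 0:
  R: 45 − 33.75 = 11.25 → 11
  G: 72 + 0.75×(0−72) = 72 − 54 = 18 → 18
  B: 129 + 0.75×(0−129) = 129 − 96.75 = 32.25 → 32
rgb(11, 18, 32) = #0B1220.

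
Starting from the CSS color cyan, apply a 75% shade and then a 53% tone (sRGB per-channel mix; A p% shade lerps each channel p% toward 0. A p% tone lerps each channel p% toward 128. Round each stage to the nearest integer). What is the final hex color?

CSS cyan is rgb(0, 255, 255).
A 75% shade moves each channel 75% toward 0:
  R: 0 + 0.75×(0−0) = 0 + 0 = 0 → 0
  G: 255 − 191.25 = 63.75 → 64
  B: 255 + 0.75×(0−255) = 255 − 191.25 = 63.75 → 64
After the shade: rgb(0, 64, 64) = #004040.
A 53% tone moves each channel 53% toward 128:
  R: 0 + 0.53×(128−0) = 0 + 67.84 = 67.84 → 68
  G: 64 + 0.53×(128−64) = 64 + 33.92 = 97.92 → 98
  B: 64 + 0.53×(128−64) = 64 + 33.92 = 97.92 → 98
rgb(68, 98, 98) = #446262.

#446262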